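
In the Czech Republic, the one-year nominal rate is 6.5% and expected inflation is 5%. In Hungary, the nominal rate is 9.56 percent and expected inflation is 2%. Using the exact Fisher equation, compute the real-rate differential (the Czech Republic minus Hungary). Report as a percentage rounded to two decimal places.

-5.98%

The Czech Republic: (1 + 0.0650)/(1 + 0.0500) − 1 = 1.4286%
Hungary: (1 + 0.0956)/(1 + 0.0200) − 1 = 7.4118%
Differential = 1.4286% − 7.4118% = -5.9832% → -5.98%.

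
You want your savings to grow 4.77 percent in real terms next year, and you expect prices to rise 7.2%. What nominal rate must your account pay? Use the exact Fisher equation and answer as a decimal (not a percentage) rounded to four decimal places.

0.1231

(1 + i) = (1 + r)(1 + π) = 1.04770 × 1.07200 = 1.1231344
i = 1.1231344 − 1, so the required nominal rate is 0.1231.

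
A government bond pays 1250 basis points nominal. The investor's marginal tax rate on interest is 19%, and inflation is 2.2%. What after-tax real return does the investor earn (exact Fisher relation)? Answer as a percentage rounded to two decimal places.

7.75%

After-tax nominal return = 12.5% × (1 − 0.19) = 10.1250%.
1 + r = 1.10125 / 1.02200 = 1.077544
After-tax real rate = 1.077544 − 1 → 7.75%.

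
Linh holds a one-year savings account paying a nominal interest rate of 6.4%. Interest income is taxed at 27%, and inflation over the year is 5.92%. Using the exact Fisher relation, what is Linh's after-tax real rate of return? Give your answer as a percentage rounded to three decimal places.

-1.178%

After-tax nominal return = 6.4% × (1 − 0.27) = 4.6720%.
1 + r = 1.04672 / 1.05920 = 0.988218
After-tax real rate = 0.988218 − 1 → -1.178%.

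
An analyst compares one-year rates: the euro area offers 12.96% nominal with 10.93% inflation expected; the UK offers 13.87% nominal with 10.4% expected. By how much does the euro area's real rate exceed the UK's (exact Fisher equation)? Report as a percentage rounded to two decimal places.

The euro area: (1 + 0.1296)/(1 + 0.1093) − 1 = 1.8300%
The UK: (1 + 0.1387)/(1 + 0.1040) − 1 = 3.1431%
Differential = 1.8300% − 3.1431% = -1.3131% → -1.31%.

-1.31%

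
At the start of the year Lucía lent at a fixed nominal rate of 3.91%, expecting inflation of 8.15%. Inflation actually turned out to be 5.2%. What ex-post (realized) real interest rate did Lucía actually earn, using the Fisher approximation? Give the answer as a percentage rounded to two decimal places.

-1.29%

Ex-post: 3.91% − 5.2% = -1.290%
So the realized real rate is -1.29%.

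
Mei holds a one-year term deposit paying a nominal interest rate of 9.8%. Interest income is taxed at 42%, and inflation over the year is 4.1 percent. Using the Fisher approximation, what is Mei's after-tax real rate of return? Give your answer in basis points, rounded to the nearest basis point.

158 basis points

After-tax nominal return = 9.8% × (1 − 0.42) = 5.6840%.
r ≈ 5.6840% − 4.1% → 158 basis points.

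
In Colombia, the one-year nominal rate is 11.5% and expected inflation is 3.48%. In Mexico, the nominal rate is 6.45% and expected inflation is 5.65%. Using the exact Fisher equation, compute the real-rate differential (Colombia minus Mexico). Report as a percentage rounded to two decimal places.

Colombia: (1 + 0.1150)/(1 + 0.0348) − 1 = 7.7503%
Mexico: (1 + 0.0645)/(1 + 0.0565) − 1 = 0.7572%
Differential = 7.7503% − 0.7572% = 6.9931% → 6.99%.

6.99%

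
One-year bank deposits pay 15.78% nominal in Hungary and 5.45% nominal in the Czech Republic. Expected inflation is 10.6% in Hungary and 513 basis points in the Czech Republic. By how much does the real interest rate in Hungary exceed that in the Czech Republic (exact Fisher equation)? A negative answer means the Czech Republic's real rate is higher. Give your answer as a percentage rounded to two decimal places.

Hungary: (1 + 0.1578)/(1 + 0.1060) − 1 = 4.6835%
The Czech Republic: (1 + 0.0545)/(1 + 0.0513) − 1 = 0.3044%
Differential = 4.6835% − 0.3044% = 4.3792% → 4.38%.

4.38%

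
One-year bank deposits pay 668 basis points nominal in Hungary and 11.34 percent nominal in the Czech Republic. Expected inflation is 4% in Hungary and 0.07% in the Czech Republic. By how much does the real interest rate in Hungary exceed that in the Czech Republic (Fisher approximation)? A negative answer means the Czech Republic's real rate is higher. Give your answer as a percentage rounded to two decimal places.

Hungary: 6.68% − 4% = 2.680%
The Czech Republic: 11.34% − 0.07% = 11.270%
Differential = -8.590% → -8.59%.

-8.59%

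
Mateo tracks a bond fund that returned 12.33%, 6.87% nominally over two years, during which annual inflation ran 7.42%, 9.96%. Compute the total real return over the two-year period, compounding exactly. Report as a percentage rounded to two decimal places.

Compound the nominal returns: 1.1233 × 1.0687 = 1.200471.
Compound inflation: 1.0742 × 1.0996 = 1.181190.
Deflate: 1.200471 / 1.181190 = 1.016323.
Total real return = 1.016323 − 1 → 1.63%.

1.63%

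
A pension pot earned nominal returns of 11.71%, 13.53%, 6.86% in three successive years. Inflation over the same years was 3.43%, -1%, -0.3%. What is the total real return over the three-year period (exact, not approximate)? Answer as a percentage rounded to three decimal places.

Nominal growth factor = 1.1171 × 1.1353 × 1.0686 = 1.355245
Price-level growth factor = 1.0343 × 0.9900 × 0.9970 = 1.020885
Real growth factor = 1.355245 / 1.020885 = 1.327520
Total real return = 1.327520 − 1 → 32.752%.

32.752%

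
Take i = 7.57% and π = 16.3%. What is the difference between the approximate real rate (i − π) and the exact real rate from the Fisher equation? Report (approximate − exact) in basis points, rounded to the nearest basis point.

-122 basis points

Approximate: r ≈ 7.570% − 16.300% = -8.7300%
Exact: (1 + 0.0757)/(1 + 0.1630) − 1 = -7.5064%
Error = -8.7300% − (-7.5064%) = -1.2236% → -122 basis points.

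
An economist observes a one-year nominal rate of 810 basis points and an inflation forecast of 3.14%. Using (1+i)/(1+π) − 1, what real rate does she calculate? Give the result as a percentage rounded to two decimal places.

4.81%

1 + r = 1.08100 / 1.03140 = 1.048090
r = 1.048090 − 1 = 4.8090%, i.e. 4.81%.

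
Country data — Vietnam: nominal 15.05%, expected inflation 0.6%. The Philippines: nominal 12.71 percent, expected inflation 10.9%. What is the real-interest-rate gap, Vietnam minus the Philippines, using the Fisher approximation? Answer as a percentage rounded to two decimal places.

12.64%

Vietnam: 15.05% − 0.6% = 14.450%
The Philippines: 12.71% − 10.9% = 1.810%
Differential = 12.640% → 12.64%.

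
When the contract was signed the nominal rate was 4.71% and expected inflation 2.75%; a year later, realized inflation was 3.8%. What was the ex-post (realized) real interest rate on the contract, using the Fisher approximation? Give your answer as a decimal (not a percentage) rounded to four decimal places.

Ex-post: 4.71% − 3.8% = 0.910%
So the realized real rate is 0.0091.

0.0091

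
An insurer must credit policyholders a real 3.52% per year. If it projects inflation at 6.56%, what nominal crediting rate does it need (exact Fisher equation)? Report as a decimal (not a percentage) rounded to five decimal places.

(1 + i) = (1 + r)(1 + π) = 1.03520 × 1.06560 = 1.10310912
i = 1.10310912 − 1, so the required nominal rate is 0.10311.

0.10311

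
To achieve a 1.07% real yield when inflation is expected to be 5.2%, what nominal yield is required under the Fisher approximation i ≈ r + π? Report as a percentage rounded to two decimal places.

i ≈ r + π = 1.07% + 5.2% = 6.27%.

6.27%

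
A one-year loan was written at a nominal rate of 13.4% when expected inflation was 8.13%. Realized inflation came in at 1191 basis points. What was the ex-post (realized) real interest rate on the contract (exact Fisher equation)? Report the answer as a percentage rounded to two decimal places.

Ex-post: (1 + 0.1340)/(1 + 0.1191) − 1 = 1.3314%
So the realized real rate is 1.33%.

1.33%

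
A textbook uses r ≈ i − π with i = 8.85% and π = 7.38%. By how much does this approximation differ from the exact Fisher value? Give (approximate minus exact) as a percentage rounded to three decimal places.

0.101%

Approximate: r ≈ 8.850% − 7.380% = 1.4700%
Exact: (1 + 0.0885)/(1 + 0.0738) − 1 = 1.3690%
Error = 1.4700% − 1.3690% = 0.1010% → 0.101%.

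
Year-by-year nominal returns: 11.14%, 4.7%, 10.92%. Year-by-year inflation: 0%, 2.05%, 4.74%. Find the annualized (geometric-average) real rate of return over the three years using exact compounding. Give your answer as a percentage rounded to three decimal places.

6.488%

Nominal growth factor = 1.1114 × 1.0470 × 1.1092 = 1.29070483
Price-level growth factor = 1.0000 × 1.0205 × 1.0474 = 1.06887170
Real growth factor = 1.29070483 / 1.06887170 = 1.20753953
Annualized real rate = 1.20753953^(1/3) − 1 = 6.4879% → 6.488%.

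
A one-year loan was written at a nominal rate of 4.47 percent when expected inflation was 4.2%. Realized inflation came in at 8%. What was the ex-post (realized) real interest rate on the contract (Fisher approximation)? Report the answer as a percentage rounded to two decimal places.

Ex-post: 4.47% − 8% = -3.530%
So the realized real rate is -3.53%.

-3.53%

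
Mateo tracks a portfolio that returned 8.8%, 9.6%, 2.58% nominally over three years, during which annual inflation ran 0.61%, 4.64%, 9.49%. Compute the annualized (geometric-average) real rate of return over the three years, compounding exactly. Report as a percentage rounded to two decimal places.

2.00%

Compound the nominal returns: 1.0880 × 1.0960 × 1.0258 = 1.22321316.
Compound inflation: 1.0061 × 1.0464 × 1.0949 = 1.15269215.
Deflate: 1.22321316 / 1.15269215 = 1.06117939.
Annualized real rate = 1.06117939^(1/3) − 1 = 1.9991% → 2.00%.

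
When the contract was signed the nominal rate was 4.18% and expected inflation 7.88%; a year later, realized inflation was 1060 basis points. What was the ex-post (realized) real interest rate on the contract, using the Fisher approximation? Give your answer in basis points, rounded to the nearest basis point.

-642 basis points

Ex-post: 4.18% − 10.6% = -6.420%
So the realized real rate is -642 basis points.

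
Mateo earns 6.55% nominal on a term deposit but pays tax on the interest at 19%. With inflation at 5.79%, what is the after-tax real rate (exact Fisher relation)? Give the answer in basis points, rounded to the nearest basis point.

After-tax nominal return = 6.55% × (1 − 0.19) = 5.3055%.
1 + r = 1.053055 / 1.05790 = 0.995420
After-tax real rate = 0.995420 − 1 → -46 basis points.

-46 basis points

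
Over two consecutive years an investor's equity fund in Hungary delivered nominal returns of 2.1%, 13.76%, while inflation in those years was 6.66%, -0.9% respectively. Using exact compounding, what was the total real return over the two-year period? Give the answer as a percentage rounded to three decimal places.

9.885%

Nominal growth factor = 1.0210 × 1.1376 = 1.161490
Price-level growth factor = 1.0666 × 0.9910 = 1.057001
Real growth factor = 1.161490 / 1.057001 = 1.098854
Total real return = 1.098854 − 1 → 9.885%.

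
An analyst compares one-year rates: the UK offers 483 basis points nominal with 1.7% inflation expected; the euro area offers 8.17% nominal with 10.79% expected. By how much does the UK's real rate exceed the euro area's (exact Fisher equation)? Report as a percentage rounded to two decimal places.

The UK: (1 + 0.0483)/(1 + 0.0170) − 1 = 3.0777%
The euro area: (1 + 0.0817)/(1 + 0.1079) − 1 = -2.3648%
Differential = 3.0777% − (-2.3648%) = 5.4425% → 5.44%.

5.44%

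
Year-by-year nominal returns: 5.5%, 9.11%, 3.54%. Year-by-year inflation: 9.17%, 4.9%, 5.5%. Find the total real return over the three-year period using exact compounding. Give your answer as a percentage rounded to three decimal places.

-1.351%

Compound the nominal returns: 1.0550 × 1.0911 × 1.0354 = 1.191860.
Compound inflation: 1.0917 × 1.0490 × 1.0550 = 1.208179.
Deflate: 1.191860 / 1.208179 = 0.986493.
Total real return = 0.986493 − 1 → -1.351%.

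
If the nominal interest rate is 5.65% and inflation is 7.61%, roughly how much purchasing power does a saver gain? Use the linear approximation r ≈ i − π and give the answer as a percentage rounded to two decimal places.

-1.96%

r ≈ i − π = 5.65% − 7.61% = -1.96%.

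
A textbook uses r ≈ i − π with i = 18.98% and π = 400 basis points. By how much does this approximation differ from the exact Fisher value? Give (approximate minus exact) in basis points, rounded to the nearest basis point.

Approximate: r ≈ 18.980% − 4.000% = 14.9800%
Exact: (1 + 0.1898)/(1 + 0.0400) − 1 = 14.4038%
Error = 14.9800% − 14.4038% = 0.5762% → 58 basis points.

58 basis points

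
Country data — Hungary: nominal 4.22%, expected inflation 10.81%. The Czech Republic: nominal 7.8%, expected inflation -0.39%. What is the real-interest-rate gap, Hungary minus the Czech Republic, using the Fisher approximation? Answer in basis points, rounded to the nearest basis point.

-1478 basis points

Hungary: 4.22% − 10.81% = -6.590%
The Czech Republic: 7.8% − (-0.39%) = 8.190%
Differential = -14.780% → -1478 basis points.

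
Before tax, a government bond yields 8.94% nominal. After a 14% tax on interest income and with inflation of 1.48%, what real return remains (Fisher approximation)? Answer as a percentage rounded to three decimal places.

6.208%

After-tax nominal return = 8.94% × (1 − 0.14) = 7.6884%.
r ≈ 7.6884% − 1.48% → 6.208%.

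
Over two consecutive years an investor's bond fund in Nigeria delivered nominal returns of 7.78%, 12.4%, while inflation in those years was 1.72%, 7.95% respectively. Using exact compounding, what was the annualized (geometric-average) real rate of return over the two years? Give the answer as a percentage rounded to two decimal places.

5.04%

Compound the nominal returns: 1.0778 × 1.1240 = 1.21144720.
Compound inflation: 1.0172 × 1.0795 = 1.09806740.
Deflate: 1.21144720 / 1.09806740 = 1.10325395.
Annualized real rate = 1.10325395^(1/2) − 1 = 5.0359% → 5.04%.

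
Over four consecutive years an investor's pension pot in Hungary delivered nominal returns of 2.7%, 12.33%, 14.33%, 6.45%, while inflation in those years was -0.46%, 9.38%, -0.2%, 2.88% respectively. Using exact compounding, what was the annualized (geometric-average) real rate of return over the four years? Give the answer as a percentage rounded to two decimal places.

5.86%

Nominal growth factor = 1.0270 × 1.1233 × 1.1433 × 1.0645 = 1.40401605
Price-level growth factor = 0.9954 × 1.0938 × 0.9980 × 1.0288 = 1.11788480
Real growth factor = 1.40401605 / 1.11788480 = 1.25595772
Annualized real rate = 1.25595772^(1/4) − 1 = 5.8629% → 5.86%.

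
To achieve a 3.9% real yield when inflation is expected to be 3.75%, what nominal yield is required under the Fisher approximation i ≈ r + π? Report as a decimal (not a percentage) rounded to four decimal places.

i ≈ r + π = 3.9% + 3.75% = 0.0765.

0.0765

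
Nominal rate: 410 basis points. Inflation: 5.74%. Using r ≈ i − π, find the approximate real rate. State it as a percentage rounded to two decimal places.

-1.64%

r ≈ i − π = 4.1% − 5.74% = -1.64%.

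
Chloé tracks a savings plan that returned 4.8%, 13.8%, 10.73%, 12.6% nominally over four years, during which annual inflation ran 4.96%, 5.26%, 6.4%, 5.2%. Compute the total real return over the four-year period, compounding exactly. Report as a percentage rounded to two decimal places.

Nominal growth factor = 1.0480 × 1.1380 × 1.1073 × 1.1260 = 1.486987
Price-level growth factor = 1.0496 × 1.0526 × 1.0640 × 1.0520 = 1.236644
Real growth factor = 1.486987 / 1.236644 = 1.202438
Total real return = 1.202438 − 1 → 20.24%.

20.24%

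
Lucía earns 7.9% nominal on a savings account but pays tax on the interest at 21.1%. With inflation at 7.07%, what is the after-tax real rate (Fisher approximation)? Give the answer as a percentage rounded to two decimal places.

-0.84%

After-tax nominal return = 7.9% × (1 − 0.211) = 6.2331%.
r ≈ 6.2331% − 7.07% → -0.84%.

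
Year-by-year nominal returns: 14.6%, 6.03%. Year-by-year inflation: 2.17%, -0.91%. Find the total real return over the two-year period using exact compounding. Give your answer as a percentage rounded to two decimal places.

Nominal growth factor = 1.1460 × 1.0603 = 1.215104
Price-level growth factor = 1.0217 × 0.9909 = 1.012403
Real growth factor = 1.215104 / 1.012403 = 1.200218
Total real return = 1.200218 − 1 → 20.02%.

20.02%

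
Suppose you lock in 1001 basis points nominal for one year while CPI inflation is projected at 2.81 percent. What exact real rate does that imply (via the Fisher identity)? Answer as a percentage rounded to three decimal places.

7.003%

By the Fisher identity, 1 + r = (1 + i)/(1 + π).
1 + r = 1.10010 / 1.02810 = 1.070032
r = 1.070032 − 1 = 7.0032%, i.e. 7.003%.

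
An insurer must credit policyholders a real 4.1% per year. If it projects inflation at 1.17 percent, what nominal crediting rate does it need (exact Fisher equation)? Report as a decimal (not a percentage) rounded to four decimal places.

(1 + i) = (1 + r)(1 + π) = 1.04100 × 1.01170 = 1.0531797
i = 1.0531797 − 1, so the required nominal rate is 0.0532.

0.0532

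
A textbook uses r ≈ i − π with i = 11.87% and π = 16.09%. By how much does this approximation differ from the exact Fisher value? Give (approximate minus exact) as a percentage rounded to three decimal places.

-0.585%

Approximate: r ≈ 11.870% − 16.090% = -4.2200%
Exact: (1 + 0.1187)/(1 + 0.1609) − 1 = -3.6351%
Error = -4.2200% − (-3.6351%) = -0.5849% → -0.585%.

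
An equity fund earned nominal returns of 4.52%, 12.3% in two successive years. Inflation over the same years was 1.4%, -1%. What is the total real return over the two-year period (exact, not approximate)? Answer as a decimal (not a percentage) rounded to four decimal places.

0.1692

Compound the nominal returns: 1.0452 × 1.1230 = 1.173760.
Compound inflation: 1.0140 × 0.9900 = 1.003860.
Deflate: 1.173760 / 1.003860 = 1.169246.
Total real return = 1.169246 − 1 → 0.1692.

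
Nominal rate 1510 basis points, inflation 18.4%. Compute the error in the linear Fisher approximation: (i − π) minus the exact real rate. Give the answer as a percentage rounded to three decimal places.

-0.513%

Approximate: r ≈ 15.100% − 18.400% = -3.3000%
Exact: (1 + 0.1510)/(1 + 0.1840) − 1 = -2.7872%
Error = -3.3000% − (-2.7872%) = -0.5128% → -0.513%.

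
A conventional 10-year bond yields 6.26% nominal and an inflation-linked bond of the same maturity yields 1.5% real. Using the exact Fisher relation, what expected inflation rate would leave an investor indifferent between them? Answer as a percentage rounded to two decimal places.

4.69%

(1 + π) = (1 + i)/(1 + r) = 1.06260 / 1.01500 = 1.046897
Break-even inflation = 1.046897 − 1 → 4.69%.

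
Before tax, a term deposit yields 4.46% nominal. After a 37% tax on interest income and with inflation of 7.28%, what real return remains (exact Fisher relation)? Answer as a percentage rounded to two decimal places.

After-tax nominal return = 4.46% × (1 − 0.37) = 2.8098%.
1 + r = 1.028098 / 1.07280 = 0.958331
After-tax real rate = 0.958331 − 1 → -4.17%.

-4.17%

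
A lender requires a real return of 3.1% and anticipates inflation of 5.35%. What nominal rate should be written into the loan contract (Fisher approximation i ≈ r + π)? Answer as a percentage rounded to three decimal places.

8.450%

i ≈ r + π = 3.1% + 5.35% = 8.450%.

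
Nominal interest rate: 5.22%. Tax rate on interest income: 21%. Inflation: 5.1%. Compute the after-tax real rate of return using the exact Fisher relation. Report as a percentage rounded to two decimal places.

-0.93%

After-tax nominal return = 5.22% × (1 − 0.21) = 4.1238%.
1 + r = 1.041238 / 1.05100 = 0.990712
After-tax real rate = 0.990712 − 1 → -0.93%.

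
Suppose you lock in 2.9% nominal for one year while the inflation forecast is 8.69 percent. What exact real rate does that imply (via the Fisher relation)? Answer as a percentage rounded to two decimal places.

-5.33%

1 + r = 1.02900 / 1.08690 = 0.946729
r = 0.946729 − 1 = -5.3271%, i.e. -5.33%.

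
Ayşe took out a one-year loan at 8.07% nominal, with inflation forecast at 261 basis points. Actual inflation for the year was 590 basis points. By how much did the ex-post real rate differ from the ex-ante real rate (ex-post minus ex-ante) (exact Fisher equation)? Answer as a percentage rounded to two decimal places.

Ex-ante: (1 + 0.0807)/(1 + 0.0261) − 1 = 5.3211%
Ex-post: (1 + 0.0807)/(1 + 0.0590) − 1 = 2.0491%
Difference (ex-post − ex-ante) = -3.2720% → -3.27%.

-3.27%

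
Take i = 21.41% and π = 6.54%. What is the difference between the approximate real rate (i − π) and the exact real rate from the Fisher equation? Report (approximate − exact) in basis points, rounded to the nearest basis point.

91 basis points

Approximate: r ≈ 21.410% − 6.540% = 14.8700%
Exact: (1 + 0.2141)/(1 + 0.0654) − 1 = 13.9572%
Error = 14.8700% − 13.9572% = 0.9128% → 91 basis points.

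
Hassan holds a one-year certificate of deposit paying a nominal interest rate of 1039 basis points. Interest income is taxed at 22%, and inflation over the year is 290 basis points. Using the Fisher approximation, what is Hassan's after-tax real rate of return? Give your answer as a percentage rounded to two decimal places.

5.20%

After-tax nominal return = 10.39% × (1 − 0.22) = 8.1042%.
r ≈ 8.1042% − 2.9% → 5.20%.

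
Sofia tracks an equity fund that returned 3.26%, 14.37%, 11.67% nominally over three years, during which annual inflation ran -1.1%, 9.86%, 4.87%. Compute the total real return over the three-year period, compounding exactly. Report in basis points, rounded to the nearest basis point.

Compound the nominal returns: 1.0326 × 1.1437 × 1.1167 = 1.318806.
Compound inflation: 0.9890 × 1.0986 × 1.0487 = 1.139429.
Deflate: 1.318806 / 1.139429 = 1.157427.
Total real return = 1.157427 − 1 → 1574 basis points.

1574 basis points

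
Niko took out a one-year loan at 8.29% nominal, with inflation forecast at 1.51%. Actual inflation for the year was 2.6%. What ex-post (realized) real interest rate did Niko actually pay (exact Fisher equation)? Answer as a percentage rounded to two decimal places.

5.55%

Ex-post: (1 + 0.0829)/(1 + 0.0260) − 1 = 5.5458%
So the realized real rate is 5.55%.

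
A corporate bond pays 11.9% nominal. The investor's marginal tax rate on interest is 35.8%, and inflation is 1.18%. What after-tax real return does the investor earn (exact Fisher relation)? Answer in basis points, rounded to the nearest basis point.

638 basis points

After-tax nominal return = 11.9% × (1 − 0.358) = 7.6398%.
1 + r = 1.076398 / 1.01180 = 1.063845
After-tax real rate = 1.063845 − 1 → 638 basis points.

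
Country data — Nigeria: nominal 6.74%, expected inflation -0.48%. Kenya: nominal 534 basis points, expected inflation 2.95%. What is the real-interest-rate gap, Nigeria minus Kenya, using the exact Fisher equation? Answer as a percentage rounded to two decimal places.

Nigeria: (1 + 0.0674)/(1 − 0.0048) − 1 = 7.2548%
Kenya: (1 + 0.0534)/(1 + 0.0295) − 1 = 2.3215%
Differential = 7.2548% − 2.3215% = 4.9333% → 4.93%.

4.93%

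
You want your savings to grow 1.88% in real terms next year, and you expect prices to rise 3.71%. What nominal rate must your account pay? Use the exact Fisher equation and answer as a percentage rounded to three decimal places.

(1 + i) = (1 + r)(1 + π) = 1.01880 × 1.03710 = 1.05659748
i = 1.05659748 − 1, so the required nominal rate is 5.660%.

5.660%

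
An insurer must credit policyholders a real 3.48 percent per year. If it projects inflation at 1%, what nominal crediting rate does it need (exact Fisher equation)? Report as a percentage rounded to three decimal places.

(1 + i) = (1 + r)(1 + π) = 1.03480 × 1.01000 = 1.045148
i = 1.045148 − 1, so the required nominal rate is 4.515%.

4.515%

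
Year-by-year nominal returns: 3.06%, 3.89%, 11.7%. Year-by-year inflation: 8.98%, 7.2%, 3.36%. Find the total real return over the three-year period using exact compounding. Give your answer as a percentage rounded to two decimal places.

-0.96%

Nominal growth factor = 1.0306 × 1.0389 × 1.1170 = 1.195961
Price-level growth factor = 1.0898 × 1.0720 × 1.0336 = 1.207519
Real growth factor = 1.195961 / 1.207519 = 0.990428
Total real return = 0.990428 − 1 → -0.96%.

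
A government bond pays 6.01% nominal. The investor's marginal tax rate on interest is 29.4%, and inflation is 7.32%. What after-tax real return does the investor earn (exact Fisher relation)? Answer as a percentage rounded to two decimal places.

After-tax nominal return = 6.01% × (1 − 0.294) = 4.24306%.
1 + r = 1.0424306 / 1.07320 = 0.971329
After-tax real rate = 0.971329 − 1 → -2.87%.

-2.87%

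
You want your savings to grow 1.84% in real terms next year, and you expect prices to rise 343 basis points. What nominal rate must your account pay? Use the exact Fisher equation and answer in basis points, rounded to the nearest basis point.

(1 + i) = (1 + r)(1 + π) = 1.01840 × 1.03430 = 1.05333112
i = 1.05333112 − 1, so the required nominal rate is 533 basis points.

533 basis points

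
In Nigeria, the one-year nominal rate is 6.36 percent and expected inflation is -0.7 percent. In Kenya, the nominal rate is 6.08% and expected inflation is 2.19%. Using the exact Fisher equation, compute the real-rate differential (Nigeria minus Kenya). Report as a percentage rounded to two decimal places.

3.30%

Nigeria: (1 + 0.0636)/(1 − 0.0070) − 1 = 7.1098%
Kenya: (1 + 0.0608)/(1 + 0.0219) − 1 = 3.8066%
Differential = 7.1098% − 3.8066% = 3.3031% → 3.30%.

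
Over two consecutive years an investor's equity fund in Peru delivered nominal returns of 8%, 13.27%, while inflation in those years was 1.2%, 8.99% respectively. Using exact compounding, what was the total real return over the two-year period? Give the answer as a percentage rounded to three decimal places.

10.910%

Compound the nominal returns: 1.0800 × 1.1327 = 1.223316.
Compound inflation: 1.0120 × 1.0899 = 1.102979.
Deflate: 1.223316 / 1.102979 = 1.109102.
Total real return = 1.109102 − 1 → 10.910%.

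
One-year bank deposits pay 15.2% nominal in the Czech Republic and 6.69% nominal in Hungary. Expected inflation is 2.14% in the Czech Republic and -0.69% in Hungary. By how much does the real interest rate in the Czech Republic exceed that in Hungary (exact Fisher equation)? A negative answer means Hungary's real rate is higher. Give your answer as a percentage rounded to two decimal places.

The Czech Republic: (1 + 0.1520)/(1 + 0.0214) − 1 = 12.7864%
Hungary: (1 + 0.0669)/(1 − 0.0069) − 1 = 7.4313%
Differential = 12.7864% − 7.4313% = 5.3551% → 5.36%.

5.36%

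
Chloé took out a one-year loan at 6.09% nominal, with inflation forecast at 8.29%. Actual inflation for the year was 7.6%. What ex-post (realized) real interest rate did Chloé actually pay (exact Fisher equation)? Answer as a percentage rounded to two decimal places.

-1.40%

Ex-post: (1 + 0.0609)/(1 + 0.0760) − 1 = -1.4033%
So the realized real rate is -1.40%.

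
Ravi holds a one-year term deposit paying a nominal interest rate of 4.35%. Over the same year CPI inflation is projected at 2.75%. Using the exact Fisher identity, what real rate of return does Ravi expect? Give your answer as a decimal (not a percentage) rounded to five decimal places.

0.01557

By the Fisher identity, 1 + r = (1 + i)/(1 + π).
1 + r = 1.04350 / 1.02750 = 1.015572
r = 1.015572 − 1 = 1.5572%, i.e. 0.01557.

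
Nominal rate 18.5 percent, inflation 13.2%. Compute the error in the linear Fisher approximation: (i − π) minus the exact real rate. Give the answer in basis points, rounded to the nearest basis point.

62 basis points

Approximate: r ≈ 18.500% − 13.200% = 5.3000%
Exact: (1 + 0.1850)/(1 + 0.1320) − 1 = 4.6820%
Error = 5.3000% − 4.6820% = 0.6180% → 62 basis points.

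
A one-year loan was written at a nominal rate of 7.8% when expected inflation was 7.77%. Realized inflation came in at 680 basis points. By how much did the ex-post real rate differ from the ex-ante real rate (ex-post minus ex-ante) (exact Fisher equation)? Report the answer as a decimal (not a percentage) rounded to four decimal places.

0.0091

Ex-ante: (1 + 0.0780)/(1 + 0.0777) − 1 = 0.0278%
Ex-post: (1 + 0.0780)/(1 + 0.0680) − 1 = 0.9363%
Difference (ex-post − ex-ante) = 0.9085% → 0.0091.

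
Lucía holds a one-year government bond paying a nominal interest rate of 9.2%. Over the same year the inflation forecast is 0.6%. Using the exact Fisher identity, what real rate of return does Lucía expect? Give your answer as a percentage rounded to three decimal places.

By the Fisher identity, 1 + r = (1 + i)/(1 + π).
1 + r = 1.09200 / 1.00600 = 1.085487
r = 1.085487 − 1 = 8.5487%, i.e. 8.549%.

8.549%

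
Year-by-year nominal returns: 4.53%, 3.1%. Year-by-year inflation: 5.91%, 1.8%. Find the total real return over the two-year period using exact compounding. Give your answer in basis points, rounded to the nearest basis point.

-4 basis points

Nominal growth factor = 1.0453 × 1.0310 = 1.077704
Price-level growth factor = 1.0591 × 1.0180 = 1.078164
Real growth factor = 1.077704 / 1.078164 = 0.999574
Total real return = 0.999574 − 1 → -4 basis points.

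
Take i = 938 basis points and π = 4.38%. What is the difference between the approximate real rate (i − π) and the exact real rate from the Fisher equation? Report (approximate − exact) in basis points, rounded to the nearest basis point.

Approximate: r ≈ 9.380% − 4.380% = 5.0000%
Exact: (1 + 0.0938)/(1 + 0.0438) − 1 = 4.7902%
Error = 5.0000% − 4.7902% = 0.2098% → 21 basis points.

21 basis points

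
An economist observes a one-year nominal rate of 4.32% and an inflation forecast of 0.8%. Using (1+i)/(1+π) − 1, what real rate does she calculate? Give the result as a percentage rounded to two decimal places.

By the Fisher equation, 1 + r = (1 + i)/(1 + π).
1 + r = 1.04320 / 1.00800 = 1.034921
r = 1.034921 − 1 = 3.4921%, i.e. 3.49%.

3.49%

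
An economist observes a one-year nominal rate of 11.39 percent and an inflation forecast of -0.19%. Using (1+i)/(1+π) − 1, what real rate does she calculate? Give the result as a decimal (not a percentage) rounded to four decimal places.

0.1160

By the Fisher identity, 1 + r = (1 + i)/(1 + π).
1 + r = 1.11390 / 0.99810 = 1.116020
r = 1.116020 − 1 = 11.6020%, i.e. 0.1160.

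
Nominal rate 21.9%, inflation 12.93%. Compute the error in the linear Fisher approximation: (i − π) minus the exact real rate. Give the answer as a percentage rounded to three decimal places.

1.027%

Approximate: r ≈ 21.900% − 12.930% = 8.9700%
Exact: (1 + 0.2190)/(1 + 0.1293) − 1 = 7.9430%
Error = 8.9700% − 7.9430% = 1.0270% → 1.027%.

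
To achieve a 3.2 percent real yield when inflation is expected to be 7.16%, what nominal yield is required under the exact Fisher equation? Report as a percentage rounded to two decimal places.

10.59%

(1 + i) = (1 + r)(1 + π) = 1.03200 × 1.07160 = 1.1058912
i = 1.1058912 − 1, so the required nominal rate is 10.59%.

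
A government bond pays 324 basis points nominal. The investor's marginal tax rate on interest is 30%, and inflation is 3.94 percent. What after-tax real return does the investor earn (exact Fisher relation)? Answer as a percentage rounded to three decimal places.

-1.609%

After-tax nominal return = 3.24% × (1 − 0.3) = 2.2680%.
1 + r = 1.02268 / 1.03940 = 0.983914
After-tax real rate = 0.983914 − 1 → -1.609%.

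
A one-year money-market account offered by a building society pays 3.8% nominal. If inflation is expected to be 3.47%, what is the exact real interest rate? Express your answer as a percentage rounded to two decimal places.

0.32%

1 + r = 1.03800 / 1.03470 = 1.003189
r = 1.003189 − 1 = 0.3189%, i.e. 0.32%.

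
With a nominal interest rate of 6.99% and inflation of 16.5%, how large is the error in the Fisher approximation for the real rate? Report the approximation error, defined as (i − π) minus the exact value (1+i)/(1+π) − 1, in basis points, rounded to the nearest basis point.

-135 basis points

Approximate: r ≈ 6.990% − 16.500% = -9.5100%
Exact: (1 + 0.0699)/(1 + 0.1650) − 1 = -8.1631%
Error = -9.5100% − (-8.1631%) = -1.3469% → -135 basis points.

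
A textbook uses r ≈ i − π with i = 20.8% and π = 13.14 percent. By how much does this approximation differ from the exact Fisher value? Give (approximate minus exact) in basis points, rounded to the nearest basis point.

89 basis points

Approximate: r ≈ 20.800% − 13.140% = 7.6600%
Exact: (1 + 0.2080)/(1 + 0.1314) − 1 = 6.7704%
Error = 7.6600% − 6.7704% = 0.8896% → 89 basis points.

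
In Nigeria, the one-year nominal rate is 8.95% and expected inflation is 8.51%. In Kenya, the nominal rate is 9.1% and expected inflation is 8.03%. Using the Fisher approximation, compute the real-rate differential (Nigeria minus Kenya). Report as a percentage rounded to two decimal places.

Nigeria: 8.95% − 8.51% = 0.440%
Kenya: 9.1% − 8.03% = 1.070%
Differential = -0.630% → -0.63%.

-0.63%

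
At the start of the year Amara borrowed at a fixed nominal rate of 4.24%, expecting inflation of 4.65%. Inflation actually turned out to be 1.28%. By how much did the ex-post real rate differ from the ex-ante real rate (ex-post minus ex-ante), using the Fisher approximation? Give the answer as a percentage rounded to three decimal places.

Ex-ante: 4.24% − 4.65% = -0.410%
Ex-post: 4.24% − 1.28% = 2.960%
Difference (ex-post − ex-ante) = 3.3700% → 3.370%.

3.370%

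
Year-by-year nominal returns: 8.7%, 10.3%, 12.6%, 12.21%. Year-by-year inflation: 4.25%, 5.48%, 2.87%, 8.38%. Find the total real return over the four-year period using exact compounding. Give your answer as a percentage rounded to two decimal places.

Compound the nominal returns: 1.0870 × 1.1030 × 1.1260 × 1.1221 = 1.514869.
Compound inflation: 1.0425 × 1.0548 × 1.0287 × 1.0838 = 1.225982.
Deflate: 1.514869 / 1.225982 = 1.235637.
Total real return = 1.235637 − 1 → 23.56%.

23.56%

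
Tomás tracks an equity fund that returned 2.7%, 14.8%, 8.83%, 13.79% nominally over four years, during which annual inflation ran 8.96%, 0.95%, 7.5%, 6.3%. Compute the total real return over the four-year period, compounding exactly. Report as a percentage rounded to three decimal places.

Compound the nominal returns: 1.0270 × 1.1480 × 1.0883 × 1.1379 = 1.460041.
Compound inflation: 1.0896 × 1.0095 × 1.0750 × 1.0630 = 1.256942.
Deflate: 1.460041 / 1.256942 = 1.161582.
Total real return = 1.161582 − 1 → 16.158%.

16.158%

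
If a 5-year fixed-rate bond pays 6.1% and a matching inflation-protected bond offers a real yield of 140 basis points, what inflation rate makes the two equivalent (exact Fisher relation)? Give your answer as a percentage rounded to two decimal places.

4.64%

(1 + π) = (1 + i)/(1 + r) = 1.06100 / 1.01400 = 1.046351
Break-even inflation = 1.046351 − 1 → 4.64%.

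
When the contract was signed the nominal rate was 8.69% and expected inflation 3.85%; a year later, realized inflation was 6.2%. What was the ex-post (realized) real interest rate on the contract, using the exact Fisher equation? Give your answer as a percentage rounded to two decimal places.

2.34%

Ex-post: (1 + 0.0869)/(1 + 0.0620) − 1 = 2.3446%
So the realized real rate is 2.34%.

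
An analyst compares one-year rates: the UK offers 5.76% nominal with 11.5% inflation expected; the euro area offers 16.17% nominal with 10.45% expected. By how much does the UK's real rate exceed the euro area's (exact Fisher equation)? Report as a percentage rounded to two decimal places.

The UK: (1 + 0.0576)/(1 + 0.1150) − 1 = -5.1480%
The euro area: (1 + 0.1617)/(1 + 0.1045) − 1 = 5.1788%
Differential = -5.1480% − 5.1788% = -10.3268% → -10.33%.

-10.33%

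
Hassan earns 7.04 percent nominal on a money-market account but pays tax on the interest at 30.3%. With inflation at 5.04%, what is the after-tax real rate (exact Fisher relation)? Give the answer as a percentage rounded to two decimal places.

-0.13%

After-tax nominal return = 7.04% × (1 − 0.303) = 4.90688%.
1 + r = 1.0490688 / 1.05040 = 0.998733
After-tax real rate = 0.998733 − 1 → -0.13%.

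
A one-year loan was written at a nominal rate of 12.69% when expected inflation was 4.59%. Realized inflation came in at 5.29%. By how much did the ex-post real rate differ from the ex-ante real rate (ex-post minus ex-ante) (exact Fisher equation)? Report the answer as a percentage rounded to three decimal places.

Ex-ante: (1 + 0.1269)/(1 + 0.0459) − 1 = 7.7445%
Ex-post: (1 + 0.1269)/(1 + 0.0529) − 1 = 7.0282%
Difference (ex-post − ex-ante) = -0.7163% → -0.716%.

-0.716%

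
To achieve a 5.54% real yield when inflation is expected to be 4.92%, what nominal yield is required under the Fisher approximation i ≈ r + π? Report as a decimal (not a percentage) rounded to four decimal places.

0.1046

i ≈ r + π = 5.54% + 4.92% = 0.1046.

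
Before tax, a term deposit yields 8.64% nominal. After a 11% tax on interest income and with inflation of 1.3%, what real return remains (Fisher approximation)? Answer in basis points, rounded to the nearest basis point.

639 basis points

After-tax nominal return = 8.64% × (1 − 0.11) = 7.6896%.
r ≈ 7.6896% − 1.3% → 639 basis points.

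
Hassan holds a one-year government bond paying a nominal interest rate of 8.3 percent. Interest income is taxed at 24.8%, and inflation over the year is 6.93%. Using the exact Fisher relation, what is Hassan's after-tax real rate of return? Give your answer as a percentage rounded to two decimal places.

After-tax nominal return = 8.3% × (1 − 0.248) = 6.2416%.
1 + r = 1.062416 / 1.06930 = 0.993562
After-tax real rate = 0.993562 − 1 → -0.64%.

-0.64%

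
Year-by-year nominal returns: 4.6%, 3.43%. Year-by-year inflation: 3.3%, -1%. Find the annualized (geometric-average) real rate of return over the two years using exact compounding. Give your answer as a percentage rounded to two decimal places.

Nominal growth factor = 1.0460 × 1.0343 = 1.08187780
Price-level growth factor = 1.0330 × 0.9900 = 1.02267000
Real growth factor = 1.08187780 / 1.02267000 = 1.05789531
Annualized real rate = 1.05789531^(1/2) − 1 = 2.8540% → 2.85%.

2.85%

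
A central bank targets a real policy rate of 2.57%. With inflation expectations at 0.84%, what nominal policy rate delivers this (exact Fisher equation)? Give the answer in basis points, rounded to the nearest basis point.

343 basis points

(1 + i) = (1 + r)(1 + π) = 1.02570 × 1.00840 = 1.03431588
i = 1.03431588 − 1, so the required nominal rate is 343 basis points.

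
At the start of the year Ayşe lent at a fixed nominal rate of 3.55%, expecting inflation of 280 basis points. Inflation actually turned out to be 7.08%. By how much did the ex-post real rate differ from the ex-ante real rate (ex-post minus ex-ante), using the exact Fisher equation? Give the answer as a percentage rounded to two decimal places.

-4.03%

Ex-ante: (1 + 0.0355)/(1 + 0.0280) − 1 = 0.7296%
Ex-post: (1 + 0.0355)/(1 + 0.0708) − 1 = -3.2966%
Difference (ex-post − ex-ante) = -4.0262% → -4.03%.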